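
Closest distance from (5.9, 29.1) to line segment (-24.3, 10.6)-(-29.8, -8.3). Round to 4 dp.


Project P onto AB: t = 0 (clamped to [0,1])
Closest point on segment: (-24.3, 10.6)
Distance: 35.416

35.416


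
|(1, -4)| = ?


|u| = sqrt(1^2 + (-4)^2) = sqrt(17) = 4.1231

4.1231


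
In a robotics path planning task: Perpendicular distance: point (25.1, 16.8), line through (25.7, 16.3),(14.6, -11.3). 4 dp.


|cross product| = 22.11
|line direction| = sqrt(884.97) = 29.7484
Distance = 22.11/sqrt(884.97) = 0.7432

0.7432


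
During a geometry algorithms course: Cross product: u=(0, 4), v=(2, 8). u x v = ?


u x v = u_x*v_y - u_y*v_x = 0*8 - 4*2
= 0 - 8 = -8

-8


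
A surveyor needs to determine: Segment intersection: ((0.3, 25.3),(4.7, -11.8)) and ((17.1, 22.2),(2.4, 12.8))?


Cross products: d1=-203.49, d2=383.24, d3=609.64, d4=22.91
d1*d2 < 0 and d3*d4 < 0? no

No, they don't intersect


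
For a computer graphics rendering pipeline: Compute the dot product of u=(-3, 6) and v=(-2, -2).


u . v = u_x*v_x + u_y*v_y = (-3)*(-2) + 6*(-2)
= 6 + (-12) = -6

-6


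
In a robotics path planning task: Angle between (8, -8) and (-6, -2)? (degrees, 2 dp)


u.v = -32, |u| = sqrt(128) = 11.3137, |v| = sqrt(40) = 6.3246
cos(theta) = u.v/(|u||v|) = -32/sqrt(5120) = -0.447214
theta = acos(-0.447214) = 116.57 degrees

116.57 degrees


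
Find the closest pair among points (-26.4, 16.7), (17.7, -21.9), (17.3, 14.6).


d(P0,P1) = 58.6069, d(P0,P2) = 43.7504, d(P1,P2) = 36.5022
Closest: P1 and P2

Closest pair: (17.7, -21.9) and (17.3, 14.6), distance = 36.5022


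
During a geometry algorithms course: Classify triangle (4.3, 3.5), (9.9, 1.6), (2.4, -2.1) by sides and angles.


Side lengths squared: AB^2=34.97, BC^2=69.94, CA^2=34.97
Sorted: [34.97, 34.97, 69.94]
By sides: Isosceles, By angles: Right

Isosceles, Right


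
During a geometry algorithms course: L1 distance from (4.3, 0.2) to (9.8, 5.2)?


|4.3-9.8| + |0.2-5.2| = 5.5 + 5 = 10.5

10.5


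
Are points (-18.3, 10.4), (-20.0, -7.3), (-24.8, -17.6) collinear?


Cross product: ((-20)-(-18.3))*((-17.6)-10.4) - ((-7.3)-10.4)*((-24.8)-(-18.3))
= -67.45

No, not collinear


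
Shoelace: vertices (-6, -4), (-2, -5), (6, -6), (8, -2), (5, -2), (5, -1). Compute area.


Shoelace sum: ((-6)*(-5) - (-2)*(-4)) + ((-2)*(-6) - 6*(-5)) + (6*(-2) - 8*(-6)) + (8*(-2) - 5*(-2)) + (5*(-1) - 5*(-2)) + (5*(-4) - (-6)*(-1))
= 73
Area = |73|/2 = 36.5

36.5


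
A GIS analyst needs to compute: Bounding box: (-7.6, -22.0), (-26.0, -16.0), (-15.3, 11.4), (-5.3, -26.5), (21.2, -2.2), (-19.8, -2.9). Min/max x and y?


x range: [-26, 21.2]
y range: [-26.5, 11.4]
Bounding box: (-26,-26.5) to (21.2,11.4)

(-26,-26.5) to (21.2,11.4)


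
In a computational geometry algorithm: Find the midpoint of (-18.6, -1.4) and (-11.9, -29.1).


M = (((-18.6)+(-11.9))/2, ((-1.4)+(-29.1))/2)
= (-15.25, -15.25)

(-15.25, -15.25)


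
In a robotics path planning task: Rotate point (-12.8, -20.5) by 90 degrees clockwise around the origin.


90° CW: (x,y) -> (y, -x)
(-12.8,-20.5) -> (-20.5, 12.8)

(-20.5, 12.8)


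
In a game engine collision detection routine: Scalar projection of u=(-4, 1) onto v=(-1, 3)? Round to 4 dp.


u.v = 7, |v| = sqrt(10) = 3.1623
Scalar projection = u.v / |v| = 7 / sqrt(10) = 2.2136

2.2136


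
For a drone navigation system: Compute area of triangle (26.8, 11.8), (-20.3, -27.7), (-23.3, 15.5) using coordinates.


Area = |x_A(y_B-y_C) + x_B(y_C-y_A) + x_C(y_A-y_B)|/2
= |(-1157.76) + (-75.11) + (-920.35)|/2
= 2153.22/2 = 1076.61

1076.61


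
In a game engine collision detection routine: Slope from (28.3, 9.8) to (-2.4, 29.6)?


slope = (y2-y1)/(x2-x1) = (29.6-9.8)/((-2.4)-28.3) = 19.8/(-30.7) = -0.645

-0.645


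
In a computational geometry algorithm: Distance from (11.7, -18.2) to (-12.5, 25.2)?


dx=-24.2, dy=43.4
d^2 = (-24.2)^2 + 43.4^2 = 2469.2
d = sqrt(2469.2) = 49.691

49.691


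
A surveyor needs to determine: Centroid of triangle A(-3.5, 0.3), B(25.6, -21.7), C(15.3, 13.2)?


Centroid = ((x_A+x_B+x_C)/3, (y_A+y_B+y_C)/3)
= (((-3.5)+25.6+15.3)/3, (0.3+(-21.7)+13.2)/3)
= (12.4667, -2.7333)

(12.4667, -2.7333)


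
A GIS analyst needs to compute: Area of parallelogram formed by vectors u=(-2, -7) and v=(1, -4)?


|u x v| = |(-2)*(-4) - (-7)*1|
= |8 - (-7)| = 15

15


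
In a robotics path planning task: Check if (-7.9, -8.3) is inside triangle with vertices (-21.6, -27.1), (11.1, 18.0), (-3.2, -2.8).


Cross products: AB x AP = -3.11, BC x BP = -19.11, CA x CP = -13.01
All same sign? yes

Yes, inside


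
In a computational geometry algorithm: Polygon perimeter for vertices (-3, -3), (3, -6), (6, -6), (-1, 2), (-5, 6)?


Sides: (-3, -3)->(3, -6): sqrt(45) = 6.708204, (3, -6)->(6, -6): sqrt(9) = 3, (6, -6)->(-1, 2): sqrt(113) = 10.630146, (-1, 2)->(-5, 6): sqrt(32) = 5.656854, (-5, 6)->(-3, -3): sqrt(85) = 9.219544
Sum = 35.214748
Perimeter = 35.2147

35.2147


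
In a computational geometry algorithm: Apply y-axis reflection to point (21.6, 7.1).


Reflection over y-axis: (x,y) -> (-x,y)
(21.6, 7.1) -> (-21.6, 7.1)

(-21.6, 7.1)


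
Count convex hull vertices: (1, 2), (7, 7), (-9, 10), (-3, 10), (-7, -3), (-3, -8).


Convex hull vertices (CCW): (-9, 10), (-7, -3), (-3, -8), (7, 7), (-3, 10)
Count = 5

5


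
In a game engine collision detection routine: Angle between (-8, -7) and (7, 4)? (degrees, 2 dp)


u.v = -84, |u| = sqrt(113) = 10.6301, |v| = sqrt(65) = 8.0623
cos(theta) = u.v/(|u||v|) = -84/sqrt(7345) = -0.980129
theta = acos(-0.980129) = 168.56 degrees

168.56 degrees


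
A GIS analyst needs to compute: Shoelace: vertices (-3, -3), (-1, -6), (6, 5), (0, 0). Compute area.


Shoelace sum: ((-3)*(-6) - (-1)*(-3)) + ((-1)*5 - 6*(-6)) + (6*0 - 0*5) + (0*(-3) - (-3)*0)
= 46
Area = |46|/2 = 23

23


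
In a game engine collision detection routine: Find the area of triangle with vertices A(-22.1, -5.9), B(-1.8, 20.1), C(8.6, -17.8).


Area = |x_A(y_B-y_C) + x_B(y_C-y_A) + x_C(y_A-y_B)|/2
= |(-837.59) + 21.42 + (-223.6)|/2
= 1039.77/2 = 519.885

519.885


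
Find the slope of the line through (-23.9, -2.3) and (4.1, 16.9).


slope = (y2-y1)/(x2-x1) = (16.9-(-2.3))/(4.1-(-23.9)) = 19.2/28 = 0.6857

0.6857


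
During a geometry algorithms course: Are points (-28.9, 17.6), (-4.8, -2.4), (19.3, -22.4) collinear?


Cross product: ((-4.8)-(-28.9))*((-22.4)-17.6) - ((-2.4)-17.6)*(19.3-(-28.9))
= 0

Yes, collinear


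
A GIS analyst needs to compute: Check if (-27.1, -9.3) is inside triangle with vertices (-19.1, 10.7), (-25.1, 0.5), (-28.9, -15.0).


Cross products: AB x AP = 38.4, BC x BP = 6.24, CA x CP = 9.6
All same sign? yes

Yes, inside


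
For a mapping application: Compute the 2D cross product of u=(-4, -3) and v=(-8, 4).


u x v = u_x*v_y - u_y*v_x = (-4)*4 - (-3)*(-8)
= (-16) - 24 = -40

-40


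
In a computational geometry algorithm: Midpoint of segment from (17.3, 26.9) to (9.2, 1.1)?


M = ((17.3+9.2)/2, (26.9+1.1)/2)
= (13.25, 14)

(13.25, 14)


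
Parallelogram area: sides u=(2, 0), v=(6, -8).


|u x v| = |2*(-8) - 0*6|
= |(-16) - 0| = 16

16


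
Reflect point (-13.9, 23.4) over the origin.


Reflection over origin: (x,y) -> (-x,-y)
(-13.9, 23.4) -> (13.9, -23.4)

(13.9, -23.4)


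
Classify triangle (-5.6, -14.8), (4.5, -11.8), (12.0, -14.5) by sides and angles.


Side lengths squared: AB^2=111.01, BC^2=63.54, CA^2=309.85
Sorted: [63.54, 111.01, 309.85]
By sides: Scalene, By angles: Obtuse

Scalene, Obtuse


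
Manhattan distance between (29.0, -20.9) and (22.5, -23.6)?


|29-22.5| + |(-20.9)-(-23.6)| = 6.5 + 2.7 = 9.2

9.2


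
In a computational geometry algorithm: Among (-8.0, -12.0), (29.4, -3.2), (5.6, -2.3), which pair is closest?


d(P0,P1) = 38.4213, d(P0,P2) = 16.7048, d(P1,P2) = 23.817
Closest: P0 and P2

Closest pair: (-8.0, -12.0) and (5.6, -2.3), distance = 16.7048


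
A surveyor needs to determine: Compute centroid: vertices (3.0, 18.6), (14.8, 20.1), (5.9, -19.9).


Centroid = ((x_A+x_B+x_C)/3, (y_A+y_B+y_C)/3)
= ((3+14.8+5.9)/3, (18.6+20.1+(-19.9))/3)
= (7.9, 6.2667)

(7.9, 6.2667)


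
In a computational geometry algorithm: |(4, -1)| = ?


|u| = sqrt(4^2 + (-1)^2) = sqrt(17) = 4.1231

4.1231


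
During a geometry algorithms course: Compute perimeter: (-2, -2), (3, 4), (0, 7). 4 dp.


Sides: (-2, -2)->(3, 4): sqrt(61) = 7.81025, (3, 4)->(0, 7): sqrt(18) = 4.242641, (0, 7)->(-2, -2): sqrt(85) = 9.219544
Sum = 21.272435
Perimeter = 21.2724

21.2724


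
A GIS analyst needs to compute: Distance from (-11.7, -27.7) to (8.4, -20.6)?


dx=20.1, dy=7.1
d^2 = 20.1^2 + 7.1^2 = 454.42
d = sqrt(454.42) = 21.3171

21.3171


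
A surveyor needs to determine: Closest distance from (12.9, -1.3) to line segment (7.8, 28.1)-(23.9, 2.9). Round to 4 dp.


Project P onto AB: t = 0.9203 (clamped to [0,1])
Closest point on segment: (22.617, 4.9081)
Distance: 11.5309

11.5309


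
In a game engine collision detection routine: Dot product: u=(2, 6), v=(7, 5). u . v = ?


u . v = u_x*v_x + u_y*v_y = 2*7 + 6*5
= 14 + 30 = 44

44


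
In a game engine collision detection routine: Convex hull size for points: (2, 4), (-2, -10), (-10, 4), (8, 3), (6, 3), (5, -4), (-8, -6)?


Convex hull vertices (CCW): (-10, 4), (-8, -6), (-2, -10), (5, -4), (8, 3), (2, 4)
Count = 6

6


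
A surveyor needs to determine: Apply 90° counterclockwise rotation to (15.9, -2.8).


90° CCW: (x,y) -> (-y, x)
(15.9,-2.8) -> (2.8, 15.9)

(2.8, 15.9)


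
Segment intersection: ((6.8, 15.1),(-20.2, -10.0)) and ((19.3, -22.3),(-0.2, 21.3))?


Cross products: d1=-184.3, d2=1482.35, d3=1323.55, d4=-343.1
d1*d2 < 0 and d3*d4 < 0? yes

Yes, they intersect


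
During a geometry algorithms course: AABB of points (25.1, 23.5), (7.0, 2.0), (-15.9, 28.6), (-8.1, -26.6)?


x range: [-15.9, 25.1]
y range: [-26.6, 28.6]
Bounding box: (-15.9,-26.6) to (25.1,28.6)

(-15.9,-26.6) to (25.1,28.6)


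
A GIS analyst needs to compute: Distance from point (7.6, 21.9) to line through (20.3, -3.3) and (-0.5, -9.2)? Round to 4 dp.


|cross product| = 599.09
|line direction| = sqrt(467.45) = 21.6206
Distance = 599.09/sqrt(467.45) = 27.7092

27.7092


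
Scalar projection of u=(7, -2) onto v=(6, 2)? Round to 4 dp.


u.v = 38, |v| = sqrt(40) = 6.3246
Scalar projection = u.v / |v| = 38 / sqrt(40) = 6.0083

6.0083


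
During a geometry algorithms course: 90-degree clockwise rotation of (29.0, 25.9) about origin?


90° CW: (x,y) -> (y, -x)
(29,25.9) -> (25.9, -29)

(25.9, -29)


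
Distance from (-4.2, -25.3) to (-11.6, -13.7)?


dx=-7.4, dy=11.6
d^2 = (-7.4)^2 + 11.6^2 = 189.32
d = sqrt(189.32) = 13.7594

13.7594


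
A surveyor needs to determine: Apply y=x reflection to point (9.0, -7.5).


Reflection over y=x: (x,y) -> (y,x)
(9, -7.5) -> (-7.5, 9)

(-7.5, 9)


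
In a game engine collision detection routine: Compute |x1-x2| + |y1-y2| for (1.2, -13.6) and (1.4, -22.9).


|1.2-1.4| + |(-13.6)-(-22.9)| = 0.2 + 9.3 = 9.5

9.5


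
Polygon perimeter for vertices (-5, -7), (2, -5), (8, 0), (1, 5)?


Sides: (-5, -7)->(2, -5): sqrt(53) = 7.28011, (2, -5)->(8, 0): sqrt(61) = 7.81025, (8, 0)->(1, 5): sqrt(74) = 8.602325, (1, 5)->(-5, -7): sqrt(180) = 13.416408
Sum = 37.109093
Perimeter = 37.1091

37.1091


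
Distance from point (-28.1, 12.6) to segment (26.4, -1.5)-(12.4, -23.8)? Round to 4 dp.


Project P onto AB: t = 0.647 (clamped to [0,1])
Closest point on segment: (17.3418, -15.9285)
Distance: 53.6547

53.6547


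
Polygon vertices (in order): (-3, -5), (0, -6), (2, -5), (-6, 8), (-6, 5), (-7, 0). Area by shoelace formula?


Shoelace sum: ((-3)*(-6) - 0*(-5)) + (0*(-5) - 2*(-6)) + (2*8 - (-6)*(-5)) + ((-6)*5 - (-6)*8) + ((-6)*0 - (-7)*5) + ((-7)*(-5) - (-3)*0)
= 104
Area = |104|/2 = 52

52


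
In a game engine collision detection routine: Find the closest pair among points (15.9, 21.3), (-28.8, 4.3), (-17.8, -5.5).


d(P0,P1) = 47.8235, d(P0,P2) = 43.0573, d(P1,P2) = 14.7323
Closest: P1 and P2

Closest pair: (-28.8, 4.3) and (-17.8, -5.5), distance = 14.7323


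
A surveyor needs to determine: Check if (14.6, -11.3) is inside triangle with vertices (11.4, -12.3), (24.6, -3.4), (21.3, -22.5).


Cross products: AB x AP = -15.28, BC x BP = -164.93, CA x CP = -42.54
All same sign? yes

Yes, inside


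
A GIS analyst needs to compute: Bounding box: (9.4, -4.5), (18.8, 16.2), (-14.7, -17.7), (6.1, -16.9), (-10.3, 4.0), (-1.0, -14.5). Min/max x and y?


x range: [-14.7, 18.8]
y range: [-17.7, 16.2]
Bounding box: (-14.7,-17.7) to (18.8,16.2)

(-14.7,-17.7) to (18.8,16.2)


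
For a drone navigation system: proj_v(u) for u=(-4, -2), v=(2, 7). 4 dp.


u.v = -22, |v| = sqrt(53) = 7.2801
Scalar projection = u.v / |v| = -22 / sqrt(53) = -3.0219

-3.0219


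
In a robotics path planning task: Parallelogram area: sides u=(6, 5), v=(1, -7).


|u x v| = |6*(-7) - 5*1|
= |(-42) - 5| = 47

47


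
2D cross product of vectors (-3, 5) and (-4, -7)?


u x v = u_x*v_y - u_y*v_x = (-3)*(-7) - 5*(-4)
= 21 - (-20) = 41

41


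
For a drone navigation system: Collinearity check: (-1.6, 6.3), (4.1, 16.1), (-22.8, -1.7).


Cross product: (4.1-(-1.6))*((-1.7)-6.3) - (16.1-6.3)*((-22.8)-(-1.6))
= 162.16

No, not collinear


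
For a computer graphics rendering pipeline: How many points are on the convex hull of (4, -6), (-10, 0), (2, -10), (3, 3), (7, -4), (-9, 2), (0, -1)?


Convex hull vertices (CCW): (-10, 0), (2, -10), (7, -4), (3, 3), (-9, 2)
Count = 5

5


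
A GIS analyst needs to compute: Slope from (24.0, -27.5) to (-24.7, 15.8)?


slope = (y2-y1)/(x2-x1) = (15.8-(-27.5))/((-24.7)-24) = 43.3/(-48.7) = -0.8891

-0.8891


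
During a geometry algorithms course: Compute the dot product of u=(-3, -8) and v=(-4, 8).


u . v = u_x*v_x + u_y*v_y = (-3)*(-4) + (-8)*8
= 12 + (-64) = -52

-52


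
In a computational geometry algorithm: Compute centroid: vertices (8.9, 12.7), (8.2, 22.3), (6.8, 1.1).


Centroid = ((x_A+x_B+x_C)/3, (y_A+y_B+y_C)/3)
= ((8.9+8.2+6.8)/3, (12.7+22.3+1.1)/3)
= (7.9667, 12.0333)

(7.9667, 12.0333)


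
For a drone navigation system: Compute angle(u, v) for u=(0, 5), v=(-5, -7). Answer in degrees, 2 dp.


u.v = -35, |u| = sqrt(25) = 5, |v| = sqrt(74) = 8.6023
cos(theta) = u.v/(|u||v|) = -35/sqrt(1850) = -0.813733
theta = acos(-0.813733) = 144.46 degrees

144.46 degrees


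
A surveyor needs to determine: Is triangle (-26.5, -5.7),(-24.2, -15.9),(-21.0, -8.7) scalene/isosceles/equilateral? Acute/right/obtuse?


Side lengths squared: AB^2=109.33, BC^2=62.08, CA^2=39.25
Sorted: [39.25, 62.08, 109.33]
By sides: Scalene, By angles: Obtuse

Scalene, Obtuse


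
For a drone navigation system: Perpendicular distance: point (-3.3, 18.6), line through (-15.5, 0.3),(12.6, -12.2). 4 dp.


|cross product| = 666.73
|line direction| = sqrt(945.86) = 30.7548
Distance = 666.73/sqrt(945.86) = 21.6789

21.6789


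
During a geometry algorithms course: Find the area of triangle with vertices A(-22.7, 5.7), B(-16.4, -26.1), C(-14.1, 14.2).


Area = |x_A(y_B-y_C) + x_B(y_C-y_A) + x_C(y_A-y_B)|/2
= |914.81 + (-139.4) + (-448.38)|/2
= 327.03/2 = 163.515

163.515


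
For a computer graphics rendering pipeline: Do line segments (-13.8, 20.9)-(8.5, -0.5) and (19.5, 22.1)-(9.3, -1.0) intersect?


Cross products: d1=-756.99, d2=-23.58, d3=739.38, d4=5.97
d1*d2 < 0 and d3*d4 < 0? no

No, they don't intersect


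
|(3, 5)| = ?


|u| = sqrt(3^2 + 5^2) = sqrt(34) = 5.831

5.831


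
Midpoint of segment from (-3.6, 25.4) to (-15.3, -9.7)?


M = (((-3.6)+(-15.3))/2, (25.4+(-9.7))/2)
= (-9.45, 7.85)

(-9.45, 7.85)


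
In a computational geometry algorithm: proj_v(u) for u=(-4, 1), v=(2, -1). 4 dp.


u.v = -9, |v| = sqrt(5) = 2.2361
Scalar projection = u.v / |v| = -9 / sqrt(5) = -4.0249

-4.0249


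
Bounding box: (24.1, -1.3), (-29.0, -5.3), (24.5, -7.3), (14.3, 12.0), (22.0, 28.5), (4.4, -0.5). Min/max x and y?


x range: [-29, 24.5]
y range: [-7.3, 28.5]
Bounding box: (-29,-7.3) to (24.5,28.5)

(-29,-7.3) to (24.5,28.5)


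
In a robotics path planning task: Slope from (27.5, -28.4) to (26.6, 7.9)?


slope = (y2-y1)/(x2-x1) = (7.9-(-28.4))/(26.6-27.5) = 36.3/(-0.9) = -40.3333

-40.3333


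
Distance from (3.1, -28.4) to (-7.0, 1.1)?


dx=-10.1, dy=29.5
d^2 = (-10.1)^2 + 29.5^2 = 972.26
d = sqrt(972.26) = 31.1811

31.1811


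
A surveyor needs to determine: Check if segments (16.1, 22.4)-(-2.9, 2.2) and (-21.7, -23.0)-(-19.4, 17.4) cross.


Cross products: d1=-1422.7, d2=-701.56, d3=99.04, d4=-622.1
d1*d2 < 0 and d3*d4 < 0? no

No, they don't intersect


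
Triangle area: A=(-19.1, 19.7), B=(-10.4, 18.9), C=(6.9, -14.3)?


Area = |x_A(y_B-y_C) + x_B(y_C-y_A) + x_C(y_A-y_B)|/2
= |(-634.12) + 353.6 + 5.52|/2
= 275/2 = 137.5

137.5


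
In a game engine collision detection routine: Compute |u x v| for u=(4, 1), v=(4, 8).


|u x v| = |4*8 - 1*4|
= |32 - 4| = 28

28


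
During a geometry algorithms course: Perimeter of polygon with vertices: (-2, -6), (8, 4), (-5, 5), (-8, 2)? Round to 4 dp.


Sides: (-2, -6)->(8, 4): sqrt(200) = 14.142136, (8, 4)->(-5, 5): sqrt(170) = 13.038405, (-5, 5)->(-8, 2): sqrt(18) = 4.242641, (-8, 2)->(-2, -6): sqrt(100) = 10
Sum = 41.423182
Perimeter = 41.4232

41.4232


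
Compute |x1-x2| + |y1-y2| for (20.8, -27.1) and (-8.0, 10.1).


|20.8-(-8)| + |(-27.1)-10.1| = 28.8 + 37.2 = 66

66


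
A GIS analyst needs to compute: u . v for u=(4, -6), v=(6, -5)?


u . v = u_x*v_x + u_y*v_y = 4*6 + (-6)*(-5)
= 24 + 30 = 54

54


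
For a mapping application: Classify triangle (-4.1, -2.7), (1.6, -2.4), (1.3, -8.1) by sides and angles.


Side lengths squared: AB^2=32.58, BC^2=32.58, CA^2=58.32
Sorted: [32.58, 32.58, 58.32]
By sides: Isosceles, By angles: Acute

Isosceles, Acute


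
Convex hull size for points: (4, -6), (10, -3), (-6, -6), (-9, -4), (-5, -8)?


Convex hull vertices (CCW): (-9, -4), (-5, -8), (4, -6), (10, -3)
Count = 4

4


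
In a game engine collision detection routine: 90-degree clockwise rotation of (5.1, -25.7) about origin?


90° CW: (x,y) -> (y, -x)
(5.1,-25.7) -> (-25.7, -5.1)

(-25.7, -5.1)


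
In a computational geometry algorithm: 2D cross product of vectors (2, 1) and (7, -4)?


u x v = u_x*v_y - u_y*v_x = 2*(-4) - 1*7
= (-8) - 7 = -15

-15


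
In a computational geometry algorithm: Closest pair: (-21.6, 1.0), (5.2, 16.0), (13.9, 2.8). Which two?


d(P0,P1) = 30.7122, d(P0,P2) = 35.5456, d(P1,P2) = 15.8092
Closest: P1 and P2

Closest pair: (5.2, 16.0) and (13.9, 2.8), distance = 15.8092


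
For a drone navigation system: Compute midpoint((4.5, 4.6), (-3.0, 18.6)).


M = ((4.5+(-3))/2, (4.6+18.6)/2)
= (0.75, 11.6)

(0.75, 11.6)


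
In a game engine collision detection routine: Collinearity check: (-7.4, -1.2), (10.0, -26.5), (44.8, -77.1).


Cross product: (10-(-7.4))*((-77.1)-(-1.2)) - ((-26.5)-(-1.2))*(44.8-(-7.4))
= 0

Yes, collinear


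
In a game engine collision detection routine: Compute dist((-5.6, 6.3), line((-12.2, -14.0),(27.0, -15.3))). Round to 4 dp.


|cross product| = 804.34
|line direction| = sqrt(1538.33) = 39.2216
Distance = 804.34/sqrt(1538.33) = 20.5076

20.5076


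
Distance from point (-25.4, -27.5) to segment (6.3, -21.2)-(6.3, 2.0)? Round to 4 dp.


Project P onto AB: t = 0 (clamped to [0,1])
Closest point on segment: (6.3, -21.2)
Distance: 32.32

32.32


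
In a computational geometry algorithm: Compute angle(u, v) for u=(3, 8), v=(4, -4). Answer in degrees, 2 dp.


u.v = -20, |u| = sqrt(73) = 8.544, |v| = sqrt(32) = 5.6569
cos(theta) = u.v/(|u||v|) = -20/sqrt(2336) = -0.413803
theta = acos(-0.413803) = 114.44 degrees

114.44 degrees


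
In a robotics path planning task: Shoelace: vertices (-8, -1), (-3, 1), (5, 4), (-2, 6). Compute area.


Shoelace sum: ((-8)*1 - (-3)*(-1)) + ((-3)*4 - 5*1) + (5*6 - (-2)*4) + ((-2)*(-1) - (-8)*6)
= 60
Area = |60|/2 = 30

30


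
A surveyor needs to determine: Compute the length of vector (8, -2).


|u| = sqrt(8^2 + (-2)^2) = sqrt(68) = 8.2462

8.2462


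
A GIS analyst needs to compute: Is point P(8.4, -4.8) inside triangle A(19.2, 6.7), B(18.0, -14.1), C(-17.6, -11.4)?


Cross products: AB x AP = -210.84, BC x BP = -305.16, CA x CP = -227.72
All same sign? yes

Yes, inside


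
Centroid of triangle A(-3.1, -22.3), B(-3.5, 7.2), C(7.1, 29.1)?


Centroid = ((x_A+x_B+x_C)/3, (y_A+y_B+y_C)/3)
= (((-3.1)+(-3.5)+7.1)/3, ((-22.3)+7.2+29.1)/3)
= (0.1667, 4.6667)

(0.1667, 4.6667)


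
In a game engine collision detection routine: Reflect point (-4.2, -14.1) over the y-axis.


Reflection over y-axis: (x,y) -> (-x,y)
(-4.2, -14.1) -> (4.2, -14.1)

(4.2, -14.1)


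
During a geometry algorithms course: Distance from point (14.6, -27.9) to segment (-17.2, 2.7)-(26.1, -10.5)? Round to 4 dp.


Project P onto AB: t = 0.8691 (clamped to [0,1])
Closest point on segment: (20.4312, -8.7719)
Distance: 19.9972

19.9972


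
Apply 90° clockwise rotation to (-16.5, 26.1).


90° CW: (x,y) -> (y, -x)
(-16.5,26.1) -> (26.1, 16.5)

(26.1, 16.5)


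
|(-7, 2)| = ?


|u| = sqrt((-7)^2 + 2^2) = sqrt(53) = 7.2801

7.2801


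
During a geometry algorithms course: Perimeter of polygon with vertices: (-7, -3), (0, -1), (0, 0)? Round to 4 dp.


Sides: (-7, -3)->(0, -1): sqrt(53) = 7.28011, (0, -1)->(0, 0): sqrt(1) = 1, (0, 0)->(-7, -3): sqrt(58) = 7.615773
Sum = 15.895883
Perimeter = 15.8959

15.8959


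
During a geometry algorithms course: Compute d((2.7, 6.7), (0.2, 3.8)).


dx=-2.5, dy=-2.9
d^2 = (-2.5)^2 + (-2.9)^2 = 14.66
d = sqrt(14.66) = 3.8288

3.8288


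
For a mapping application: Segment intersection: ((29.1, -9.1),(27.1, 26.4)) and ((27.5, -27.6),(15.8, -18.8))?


Cross products: d1=-230.53, d2=-628.28, d3=93.8, d4=491.55
d1*d2 < 0 and d3*d4 < 0? no

No, they don't intersect


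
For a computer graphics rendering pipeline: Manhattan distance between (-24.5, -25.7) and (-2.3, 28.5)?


|(-24.5)-(-2.3)| + |(-25.7)-28.5| = 22.2 + 54.2 = 76.4

76.4


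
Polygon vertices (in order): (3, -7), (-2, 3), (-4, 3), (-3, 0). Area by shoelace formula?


Shoelace sum: (3*3 - (-2)*(-7)) + ((-2)*3 - (-4)*3) + ((-4)*0 - (-3)*3) + ((-3)*(-7) - 3*0)
= 31
Area = |31|/2 = 15.5

15.5


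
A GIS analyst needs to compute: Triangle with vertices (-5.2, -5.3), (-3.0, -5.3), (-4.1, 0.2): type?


Side lengths squared: AB^2=4.84, BC^2=31.46, CA^2=31.46
Sorted: [4.84, 31.46, 31.46]
By sides: Isosceles, By angles: Acute

Isosceles, Acute


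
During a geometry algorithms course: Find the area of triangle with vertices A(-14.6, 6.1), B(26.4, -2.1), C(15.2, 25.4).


Area = |x_A(y_B-y_C) + x_B(y_C-y_A) + x_C(y_A-y_B)|/2
= |401.5 + 509.52 + 124.64|/2
= 1035.66/2 = 517.83

517.83


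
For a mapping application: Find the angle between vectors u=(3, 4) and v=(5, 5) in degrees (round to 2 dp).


u.v = 35, |u| = sqrt(25) = 5, |v| = sqrt(50) = 7.0711
cos(theta) = u.v/(|u||v|) = 35/sqrt(1250) = 0.989949
theta = acos(0.989949) = 8.13 degrees

8.13 degrees


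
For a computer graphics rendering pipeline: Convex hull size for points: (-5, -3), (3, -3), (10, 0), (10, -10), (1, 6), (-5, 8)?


Convex hull vertices (CCW): (-5, -3), (10, -10), (10, 0), (1, 6), (-5, 8)
Count = 5

5


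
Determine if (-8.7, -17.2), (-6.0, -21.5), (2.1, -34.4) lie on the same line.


Cross product: ((-6)-(-8.7))*((-34.4)-(-17.2)) - ((-21.5)-(-17.2))*(2.1-(-8.7))
= 0

Yes, collinear


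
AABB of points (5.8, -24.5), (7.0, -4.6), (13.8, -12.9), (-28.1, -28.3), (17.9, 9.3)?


x range: [-28.1, 17.9]
y range: [-28.3, 9.3]
Bounding box: (-28.1,-28.3) to (17.9,9.3)

(-28.1,-28.3) to (17.9,9.3)


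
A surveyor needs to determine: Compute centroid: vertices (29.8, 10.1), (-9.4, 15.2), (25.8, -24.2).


Centroid = ((x_A+x_B+x_C)/3, (y_A+y_B+y_C)/3)
= ((29.8+(-9.4)+25.8)/3, (10.1+15.2+(-24.2))/3)
= (15.4, 0.3667)

(15.4, 0.3667)


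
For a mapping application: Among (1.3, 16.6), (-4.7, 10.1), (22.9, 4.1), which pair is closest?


d(P0,P1) = 8.8459, d(P0,P2) = 24.9562, d(P1,P2) = 28.2446
Closest: P0 and P1

Closest pair: (1.3, 16.6) and (-4.7, 10.1), distance = 8.8459


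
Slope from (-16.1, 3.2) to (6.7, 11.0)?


slope = (y2-y1)/(x2-x1) = (11-3.2)/(6.7-(-16.1)) = 7.8/22.8 = 0.3421

0.3421


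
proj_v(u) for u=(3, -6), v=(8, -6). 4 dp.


u.v = 60, |v| = sqrt(100) = 10
Scalar projection = u.v / |v| = 60 / sqrt(100) = 6

6


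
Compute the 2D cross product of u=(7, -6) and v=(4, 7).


u x v = u_x*v_y - u_y*v_x = 7*7 - (-6)*4
= 49 - (-24) = 73

73


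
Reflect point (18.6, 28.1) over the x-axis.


Reflection over x-axis: (x,y) -> (x,-y)
(18.6, 28.1) -> (18.6, -28.1)

(18.6, -28.1)


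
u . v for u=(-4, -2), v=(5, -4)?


u . v = u_x*v_x + u_y*v_y = (-4)*5 + (-2)*(-4)
= (-20) + 8 = -12

-12


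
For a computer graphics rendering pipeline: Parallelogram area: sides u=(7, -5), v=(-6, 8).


|u x v| = |7*8 - (-5)*(-6)|
= |56 - 30| = 26

26


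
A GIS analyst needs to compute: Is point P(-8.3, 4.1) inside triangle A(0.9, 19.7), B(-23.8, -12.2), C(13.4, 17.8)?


Cross products: AB x AP = 91.84, BC x BP = 141.36, CA x CP = 212.48
All same sign? yes

Yes, inside


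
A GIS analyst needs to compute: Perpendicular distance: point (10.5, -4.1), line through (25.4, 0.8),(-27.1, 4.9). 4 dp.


|cross product| = 318.34
|line direction| = sqrt(2773.06) = 52.6599
Distance = 318.34/sqrt(2773.06) = 6.0452

6.0452


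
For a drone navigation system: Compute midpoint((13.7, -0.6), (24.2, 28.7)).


M = ((13.7+24.2)/2, ((-0.6)+28.7)/2)
= (18.95, 14.05)

(18.95, 14.05)


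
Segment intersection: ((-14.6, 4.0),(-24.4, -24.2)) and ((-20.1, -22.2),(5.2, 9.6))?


Cross products: d1=487.96, d2=86.14, d3=101.66, d4=503.48
d1*d2 < 0 and d3*d4 < 0? no

No, they don't intersect


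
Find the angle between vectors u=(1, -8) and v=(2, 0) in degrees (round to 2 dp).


u.v = 2, |u| = sqrt(65) = 8.0623, |v| = sqrt(4) = 2
cos(theta) = u.v/(|u||v|) = 2/sqrt(260) = 0.124035
theta = acos(0.124035) = 82.87 degrees

82.87 degrees


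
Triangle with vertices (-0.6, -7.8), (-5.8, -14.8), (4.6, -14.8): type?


Side lengths squared: AB^2=76.04, BC^2=108.16, CA^2=76.04
Sorted: [76.04, 76.04, 108.16]
By sides: Isosceles, By angles: Acute

Isosceles, Acute


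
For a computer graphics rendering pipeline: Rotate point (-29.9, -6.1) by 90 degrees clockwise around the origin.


90° CW: (x,y) -> (y, -x)
(-29.9,-6.1) -> (-6.1, 29.9)

(-6.1, 29.9)


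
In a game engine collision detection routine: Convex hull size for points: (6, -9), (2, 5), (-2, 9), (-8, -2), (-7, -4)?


Convex hull vertices (CCW): (-8, -2), (-7, -4), (6, -9), (2, 5), (-2, 9)
Count = 5

5


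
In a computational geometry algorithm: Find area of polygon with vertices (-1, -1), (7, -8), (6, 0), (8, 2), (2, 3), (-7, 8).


Shoelace sum: ((-1)*(-8) - 7*(-1)) + (7*0 - 6*(-8)) + (6*2 - 8*0) + (8*3 - 2*2) + (2*8 - (-7)*3) + ((-7)*(-1) - (-1)*8)
= 147
Area = |147|/2 = 73.5

73.5


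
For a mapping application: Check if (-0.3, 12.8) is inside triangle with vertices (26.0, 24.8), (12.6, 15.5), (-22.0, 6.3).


Cross products: AB x AP = -83.79, BC x BP = -25.26, CA x CP = -89.45
All same sign? yes

Yes, inside


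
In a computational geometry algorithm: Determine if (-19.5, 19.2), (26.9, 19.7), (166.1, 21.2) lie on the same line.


Cross product: (26.9-(-19.5))*(21.2-19.2) - (19.7-19.2)*(166.1-(-19.5))
= 0

Yes, collinear


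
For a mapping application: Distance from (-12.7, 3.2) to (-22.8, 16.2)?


dx=-10.1, dy=13
d^2 = (-10.1)^2 + 13^2 = 271.01
d = sqrt(271.01) = 16.4624

16.4624


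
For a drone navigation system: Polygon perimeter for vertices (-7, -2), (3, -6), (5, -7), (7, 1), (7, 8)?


Sides: (-7, -2)->(3, -6): sqrt(116) = 10.77033, (3, -6)->(5, -7): sqrt(5) = 2.236068, (5, -7)->(7, 1): sqrt(68) = 8.246211, (7, 1)->(7, 8): sqrt(49) = 7, (7, 8)->(-7, -2): sqrt(296) = 17.204651
Sum = 45.45726
Perimeter = 45.4573

45.4573


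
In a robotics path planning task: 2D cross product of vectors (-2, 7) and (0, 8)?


u x v = u_x*v_y - u_y*v_x = (-2)*8 - 7*0
= (-16) - 0 = -16

-16


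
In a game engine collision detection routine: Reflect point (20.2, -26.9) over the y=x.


Reflection over y=x: (x,y) -> (y,x)
(20.2, -26.9) -> (-26.9, 20.2)

(-26.9, 20.2)


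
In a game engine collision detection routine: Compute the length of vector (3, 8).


|u| = sqrt(3^2 + 8^2) = sqrt(73) = 8.544

8.544


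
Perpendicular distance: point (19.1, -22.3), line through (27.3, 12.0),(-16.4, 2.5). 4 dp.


|cross product| = 1421.01
|line direction| = sqrt(1999.94) = 44.7207
Distance = 1421.01/sqrt(1999.94) = 31.7752

31.7752


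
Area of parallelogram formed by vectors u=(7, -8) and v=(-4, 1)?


|u x v| = |7*1 - (-8)*(-4)|
= |7 - 32| = 25

25


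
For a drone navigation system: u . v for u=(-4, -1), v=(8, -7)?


u . v = u_x*v_x + u_y*v_y = (-4)*8 + (-1)*(-7)
= (-32) + 7 = -25

-25


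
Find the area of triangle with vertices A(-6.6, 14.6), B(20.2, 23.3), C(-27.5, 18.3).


Area = |x_A(y_B-y_C) + x_B(y_C-y_A) + x_C(y_A-y_B)|/2
= |(-33) + 74.74 + 239.25|/2
= 280.99/2 = 140.495

140.495


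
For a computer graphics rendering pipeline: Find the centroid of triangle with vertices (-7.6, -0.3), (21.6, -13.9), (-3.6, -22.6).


Centroid = ((x_A+x_B+x_C)/3, (y_A+y_B+y_C)/3)
= (((-7.6)+21.6+(-3.6))/3, ((-0.3)+(-13.9)+(-22.6))/3)
= (3.4667, -12.2667)

(3.4667, -12.2667)


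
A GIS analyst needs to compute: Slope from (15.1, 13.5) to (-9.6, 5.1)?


slope = (y2-y1)/(x2-x1) = (5.1-13.5)/((-9.6)-15.1) = (-8.4)/(-24.7) = 0.3401

0.3401


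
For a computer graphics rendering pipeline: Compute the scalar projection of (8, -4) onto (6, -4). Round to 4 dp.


u.v = 64, |v| = sqrt(52) = 7.2111
Scalar projection = u.v / |v| = 64 / sqrt(52) = 8.8752

8.8752


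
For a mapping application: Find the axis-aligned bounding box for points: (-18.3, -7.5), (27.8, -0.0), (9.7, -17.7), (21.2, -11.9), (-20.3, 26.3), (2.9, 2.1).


x range: [-20.3, 27.8]
y range: [-17.7, 26.3]
Bounding box: (-20.3,-17.7) to (27.8,26.3)

(-20.3,-17.7) to (27.8,26.3)


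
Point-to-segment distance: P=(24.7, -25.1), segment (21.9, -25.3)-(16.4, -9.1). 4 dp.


Project P onto AB: t = 0 (clamped to [0,1])
Closest point on segment: (21.9, -25.3)
Distance: 2.8071

2.8071


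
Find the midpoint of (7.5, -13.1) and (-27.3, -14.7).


M = ((7.5+(-27.3))/2, ((-13.1)+(-14.7))/2)
= (-9.9, -13.9)

(-9.9, -13.9)


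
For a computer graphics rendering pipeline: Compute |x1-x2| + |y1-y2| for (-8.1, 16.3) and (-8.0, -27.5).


|(-8.1)-(-8)| + |16.3-(-27.5)| = 0.1 + 43.8 = 43.9

43.9


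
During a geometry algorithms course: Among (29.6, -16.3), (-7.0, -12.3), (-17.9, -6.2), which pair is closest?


d(P0,P1) = 36.8179, d(P0,P2) = 48.5619, d(P1,P2) = 12.4908
Closest: P1 and P2

Closest pair: (-7.0, -12.3) and (-17.9, -6.2), distance = 12.4908


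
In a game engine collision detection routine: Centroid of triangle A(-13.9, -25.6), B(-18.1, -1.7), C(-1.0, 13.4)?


Centroid = ((x_A+x_B+x_C)/3, (y_A+y_B+y_C)/3)
= (((-13.9)+(-18.1)+(-1))/3, ((-25.6)+(-1.7)+13.4)/3)
= (-11, -4.6333)

(-11, -4.6333)


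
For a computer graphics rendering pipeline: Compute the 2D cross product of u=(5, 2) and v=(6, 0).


u x v = u_x*v_y - u_y*v_x = 5*0 - 2*6
= 0 - 12 = -12

-12


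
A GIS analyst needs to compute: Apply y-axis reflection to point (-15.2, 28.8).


Reflection over y-axis: (x,y) -> (-x,y)
(-15.2, 28.8) -> (15.2, 28.8)

(15.2, 28.8)


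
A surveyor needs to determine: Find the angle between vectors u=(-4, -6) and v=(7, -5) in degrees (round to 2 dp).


u.v = 2, |u| = sqrt(52) = 7.2111, |v| = sqrt(74) = 8.6023
cos(theta) = u.v/(|u||v|) = 2/sqrt(3848) = 0.032241
theta = acos(0.032241) = 88.15 degrees

88.15 degrees


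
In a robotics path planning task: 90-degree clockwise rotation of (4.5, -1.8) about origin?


90° CW: (x,y) -> (y, -x)
(4.5,-1.8) -> (-1.8, -4.5)

(-1.8, -4.5)


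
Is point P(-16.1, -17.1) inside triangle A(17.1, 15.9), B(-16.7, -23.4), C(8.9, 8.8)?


Cross products: AB x AP = -189.36, BC x BP = 141.96, CA x CP = -34.88
All same sign? no

No, outside


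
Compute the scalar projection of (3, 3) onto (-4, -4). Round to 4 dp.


u.v = -24, |v| = sqrt(32) = 5.6569
Scalar projection = u.v / |v| = -24 / sqrt(32) = -4.2426

-4.2426


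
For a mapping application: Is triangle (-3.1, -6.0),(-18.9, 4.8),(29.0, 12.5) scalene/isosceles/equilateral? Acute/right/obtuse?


Side lengths squared: AB^2=366.28, BC^2=2353.7, CA^2=1372.66
Sorted: [366.28, 1372.66, 2353.7]
By sides: Scalene, By angles: Obtuse

Scalene, Obtuse


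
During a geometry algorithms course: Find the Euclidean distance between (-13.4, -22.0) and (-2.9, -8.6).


dx=10.5, dy=13.4
d^2 = 10.5^2 + 13.4^2 = 289.81
d = sqrt(289.81) = 17.0238

17.0238


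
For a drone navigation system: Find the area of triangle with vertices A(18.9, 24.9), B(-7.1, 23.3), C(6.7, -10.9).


Area = |x_A(y_B-y_C) + x_B(y_C-y_A) + x_C(y_A-y_B)|/2
= |646.38 + 254.18 + 10.72|/2
= 911.28/2 = 455.64

455.64


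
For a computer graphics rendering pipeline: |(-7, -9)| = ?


|u| = sqrt((-7)^2 + (-9)^2) = sqrt(130) = 11.4018

11.4018


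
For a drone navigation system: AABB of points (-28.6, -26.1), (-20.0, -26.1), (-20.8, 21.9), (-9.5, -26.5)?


x range: [-28.6, -9.5]
y range: [-26.5, 21.9]
Bounding box: (-28.6,-26.5) to (-9.5,21.9)

(-28.6,-26.5) to (-9.5,21.9)


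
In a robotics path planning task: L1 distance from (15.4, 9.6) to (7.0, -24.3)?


|15.4-7| + |9.6-(-24.3)| = 8.4 + 33.9 = 42.3

42.3


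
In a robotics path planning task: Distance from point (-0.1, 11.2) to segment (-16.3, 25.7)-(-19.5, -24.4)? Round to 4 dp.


Project P onto AB: t = 0.2677 (clamped to [0,1])
Closest point on segment: (-17.1566, 12.2894)
Distance: 17.0913

17.0913


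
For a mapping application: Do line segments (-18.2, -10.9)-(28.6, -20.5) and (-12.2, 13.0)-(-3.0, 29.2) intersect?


Cross products: d1=-122.68, d2=-969.16, d3=1176.12, d4=2022.6
d1*d2 < 0 and d3*d4 < 0? no

No, they don't intersect


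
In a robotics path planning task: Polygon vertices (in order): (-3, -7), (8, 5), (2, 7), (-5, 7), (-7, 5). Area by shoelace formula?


Shoelace sum: ((-3)*5 - 8*(-7)) + (8*7 - 2*5) + (2*7 - (-5)*7) + ((-5)*5 - (-7)*7) + ((-7)*(-7) - (-3)*5)
= 224
Area = |224|/2 = 112

112


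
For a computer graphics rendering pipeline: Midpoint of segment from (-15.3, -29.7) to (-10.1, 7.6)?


M = (((-15.3)+(-10.1))/2, ((-29.7)+7.6)/2)
= (-12.7, -11.05)

(-12.7, -11.05)


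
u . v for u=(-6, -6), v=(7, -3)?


u . v = u_x*v_x + u_y*v_y = (-6)*7 + (-6)*(-3)
= (-42) + 18 = -24

-24


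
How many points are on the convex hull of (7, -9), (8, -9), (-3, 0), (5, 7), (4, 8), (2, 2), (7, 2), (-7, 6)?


Convex hull vertices (CCW): (-7, 6), (-3, 0), (7, -9), (8, -9), (7, 2), (5, 7), (4, 8)
Count = 7

7


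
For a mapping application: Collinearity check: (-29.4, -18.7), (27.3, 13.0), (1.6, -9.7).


Cross product: (27.3-(-29.4))*((-9.7)-(-18.7)) - (13-(-18.7))*(1.6-(-29.4))
= -472.4

No, not collinear


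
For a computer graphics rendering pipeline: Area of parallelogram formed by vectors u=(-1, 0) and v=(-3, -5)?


|u x v| = |(-1)*(-5) - 0*(-3)|
= |5 - 0| = 5

5


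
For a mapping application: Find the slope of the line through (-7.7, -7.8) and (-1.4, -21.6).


slope = (y2-y1)/(x2-x1) = ((-21.6)-(-7.8))/((-1.4)-(-7.7)) = (-13.8)/6.3 = -2.1905

-2.1905


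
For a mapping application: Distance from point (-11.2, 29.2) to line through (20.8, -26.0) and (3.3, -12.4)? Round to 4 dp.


|cross product| = 530.8
|line direction| = sqrt(491.21) = 22.1633
Distance = 530.8/sqrt(491.21) = 23.9495

23.9495


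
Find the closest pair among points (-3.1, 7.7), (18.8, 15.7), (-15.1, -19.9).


d(P0,P1) = 23.3154, d(P0,P2) = 30.0958, d(P1,P2) = 49.1586
Closest: P0 and P1

Closest pair: (-3.1, 7.7) and (18.8, 15.7), distance = 23.3154


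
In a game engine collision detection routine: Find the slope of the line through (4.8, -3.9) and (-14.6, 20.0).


slope = (y2-y1)/(x2-x1) = (20-(-3.9))/((-14.6)-4.8) = 23.9/(-19.4) = -1.232

-1.232


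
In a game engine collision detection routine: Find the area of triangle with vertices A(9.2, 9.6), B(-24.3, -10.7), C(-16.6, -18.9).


Area = |x_A(y_B-y_C) + x_B(y_C-y_A) + x_C(y_A-y_B)|/2
= |75.44 + 692.55 + (-336.98)|/2
= 431.01/2 = 215.505

215.505


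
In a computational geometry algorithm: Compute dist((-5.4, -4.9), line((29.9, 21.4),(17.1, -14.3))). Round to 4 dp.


|cross product| = 923.57
|line direction| = sqrt(1438.33) = 37.9253
Distance = 923.57/sqrt(1438.33) = 24.3523

24.3523


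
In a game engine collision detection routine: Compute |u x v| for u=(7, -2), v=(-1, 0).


|u x v| = |7*0 - (-2)*(-1)|
= |0 - 2| = 2

2


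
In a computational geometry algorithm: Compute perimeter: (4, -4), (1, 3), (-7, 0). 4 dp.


Sides: (4, -4)->(1, 3): sqrt(58) = 7.615773, (1, 3)->(-7, 0): sqrt(73) = 8.544004, (-7, 0)->(4, -4): sqrt(137) = 11.7047
Sum = 27.864477
Perimeter = 27.8645

27.8645


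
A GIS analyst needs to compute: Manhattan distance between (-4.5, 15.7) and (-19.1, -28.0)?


|(-4.5)-(-19.1)| + |15.7-(-28)| = 14.6 + 43.7 = 58.3

58.3


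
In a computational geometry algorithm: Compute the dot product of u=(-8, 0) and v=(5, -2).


u . v = u_x*v_x + u_y*v_y = (-8)*5 + 0*(-2)
= (-40) + 0 = -40

-40


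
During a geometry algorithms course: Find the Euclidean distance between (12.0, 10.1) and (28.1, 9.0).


dx=16.1, dy=-1.1
d^2 = 16.1^2 + (-1.1)^2 = 260.42
d = sqrt(260.42) = 16.1375

16.1375


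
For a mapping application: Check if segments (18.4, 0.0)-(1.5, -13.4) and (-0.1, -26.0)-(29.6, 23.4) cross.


Cross products: d1=-141.7, d2=295.18, d3=191.5, d4=-245.38
d1*d2 < 0 and d3*d4 < 0? yes

Yes, they intersect


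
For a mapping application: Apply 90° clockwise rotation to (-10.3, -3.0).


90° CW: (x,y) -> (y, -x)
(-10.3,-3) -> (-3, 10.3)

(-3, 10.3)


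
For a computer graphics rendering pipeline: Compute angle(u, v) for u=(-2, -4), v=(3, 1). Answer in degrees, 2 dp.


u.v = -10, |u| = sqrt(20) = 4.4721, |v| = sqrt(10) = 3.1623
cos(theta) = u.v/(|u||v|) = -10/sqrt(200) = -0.707107
theta = acos(-0.707107) = 135 degrees

135 degrees


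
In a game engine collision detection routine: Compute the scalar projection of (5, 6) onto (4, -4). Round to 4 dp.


u.v = -4, |v| = sqrt(32) = 5.6569
Scalar projection = u.v / |v| = -4 / sqrt(32) = -0.7071

-0.7071


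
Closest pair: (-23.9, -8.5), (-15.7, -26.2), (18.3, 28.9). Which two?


d(P0,P1) = 19.5072, d(P0,P2) = 56.3879, d(P1,P2) = 64.7457
Closest: P0 and P1

Closest pair: (-23.9, -8.5) and (-15.7, -26.2), distance = 19.5072


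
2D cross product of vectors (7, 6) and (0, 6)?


u x v = u_x*v_y - u_y*v_x = 7*6 - 6*0
= 42 - 0 = 42

42


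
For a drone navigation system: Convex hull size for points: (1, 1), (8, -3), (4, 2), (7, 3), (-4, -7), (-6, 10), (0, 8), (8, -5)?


Convex hull vertices (CCW): (-6, 10), (-4, -7), (8, -5), (8, -3), (7, 3), (0, 8)
Count = 6

6


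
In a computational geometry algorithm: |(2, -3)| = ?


|u| = sqrt(2^2 + (-3)^2) = sqrt(13) = 3.6056

3.6056


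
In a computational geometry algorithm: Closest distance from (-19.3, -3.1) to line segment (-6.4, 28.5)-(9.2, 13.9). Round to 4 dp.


Project P onto AB: t = 0.5698 (clamped to [0,1])
Closest point on segment: (2.4887, 20.1811)
Distance: 31.8866

31.8866
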